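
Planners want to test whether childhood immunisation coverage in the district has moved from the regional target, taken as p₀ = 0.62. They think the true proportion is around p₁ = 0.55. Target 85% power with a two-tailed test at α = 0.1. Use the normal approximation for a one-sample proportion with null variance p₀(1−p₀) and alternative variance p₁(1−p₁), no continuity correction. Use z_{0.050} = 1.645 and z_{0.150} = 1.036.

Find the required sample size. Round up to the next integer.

n = 353

n = [z_{α/2}·√(p₀q₀) + z_β·√(p₁q₁)]² / (p₁ − p₀)²
  = [1.645·√(0.62·0.38) + 1.036·√(0.55·0.45)]² / (-0.07)²
  = [1.645·0.4854 + 1.036·0.4975]² / 0.0049
  = [1.3139]² / 0.0049
  = 352.29
Round up → n = 353.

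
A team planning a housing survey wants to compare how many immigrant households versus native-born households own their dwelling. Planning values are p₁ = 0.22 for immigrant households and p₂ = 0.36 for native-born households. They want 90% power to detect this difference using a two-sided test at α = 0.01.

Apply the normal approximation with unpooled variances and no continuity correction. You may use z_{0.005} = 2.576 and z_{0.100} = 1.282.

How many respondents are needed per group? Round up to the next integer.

n = (z_{α/2} + z_β)² · [p₁(1−p₁) + p₂(1−p₂)] / (p₁ − p₂)²
  = (2.576 + 1.282)² · (0.22·0.78 + 0.36·0.64) / (-0.14)²
  = (3.858)² · (0.1716 + 0.2304) / 0.0196
  = 14.8842 · 0.4020 / 0.0196
  = 305.28
Round up → n = 306 per group.

n = 306 per group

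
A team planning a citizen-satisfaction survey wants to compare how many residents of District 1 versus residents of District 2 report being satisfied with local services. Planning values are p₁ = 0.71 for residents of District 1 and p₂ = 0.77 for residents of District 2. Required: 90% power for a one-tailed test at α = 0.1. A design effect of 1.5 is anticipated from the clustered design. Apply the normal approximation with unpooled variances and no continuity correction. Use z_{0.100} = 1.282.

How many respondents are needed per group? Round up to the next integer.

n = 1050 per group

n = (z_α + z_β)² · [p₁(1−p₁) + p₂(1−p₂)] / (p₁ − p₂)²
  = (1.282 + 1.282)² · (0.71·0.29 + 0.77·0.23) / (-0.06)²
  = (2.564)² · (0.2059 + 0.1771) / 0.0036
  = 6.5741 · 0.3830 / 0.0036
  = 699.41
Design effect: 1.5 × 699.41 = 1049.12.
Round up → n = 1050 per group.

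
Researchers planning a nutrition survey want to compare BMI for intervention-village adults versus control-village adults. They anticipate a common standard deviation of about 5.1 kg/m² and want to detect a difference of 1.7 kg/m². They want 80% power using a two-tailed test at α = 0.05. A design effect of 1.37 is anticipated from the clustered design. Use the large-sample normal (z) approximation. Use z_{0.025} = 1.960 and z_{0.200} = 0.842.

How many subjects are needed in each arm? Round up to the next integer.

n = (z_{α/2} + z_β)² · (σ₁² + σ₂²) / δ²
  = (1.960 + 0.842)² · (2·5.1² = 52.02) / 1.7²
  = 7.8512 · 52.02 / 2.89
  = 141.32
Design effect: 1.37 × 141.32 = 193.61.
Round up → n = 194 per group.

n = 194 per group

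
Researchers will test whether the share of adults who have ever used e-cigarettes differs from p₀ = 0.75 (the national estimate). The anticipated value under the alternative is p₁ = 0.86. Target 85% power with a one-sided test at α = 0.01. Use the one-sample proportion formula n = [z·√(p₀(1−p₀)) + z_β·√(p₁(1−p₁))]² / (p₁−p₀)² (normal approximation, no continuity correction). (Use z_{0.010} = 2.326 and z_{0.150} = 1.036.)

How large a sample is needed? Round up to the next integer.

n = 155

n = [z_α·√(p₀q₀) + z_β·√(p₁q₁)]² / (p₁ − p₀)²
  = [2.326·√(0.75·0.25) + 1.036·√(0.86·0.14)]² / (0.11)²
  = [2.326·0.4330 + 1.036·0.3470]² / 0.0121
  = [1.3667]² / 0.0121
  = 154.36
Round up → n = 155.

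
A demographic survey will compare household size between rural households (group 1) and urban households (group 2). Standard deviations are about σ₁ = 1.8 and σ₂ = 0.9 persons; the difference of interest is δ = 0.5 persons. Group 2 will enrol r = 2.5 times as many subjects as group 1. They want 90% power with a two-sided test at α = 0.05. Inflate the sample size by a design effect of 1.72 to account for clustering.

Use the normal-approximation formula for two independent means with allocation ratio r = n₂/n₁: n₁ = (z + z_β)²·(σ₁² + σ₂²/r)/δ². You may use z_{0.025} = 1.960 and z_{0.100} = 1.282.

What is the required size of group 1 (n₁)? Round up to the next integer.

n₁ = (z_{α/2} + z_β)² · (σ₁² + σ₂²/r) / δ²
   = (1.960 + 1.282)² · (1.8² + 0.9²/2.5) / 0.5²
   = 10.5106 · (3.24 + 0.324) / 0.25
   = 10.5106 · 3.564 / 0.25
   = 149.84
Design effect: 1.72 × 149.84 = 257.72.
Round up → n₁ = 258; n₂ = r·n₁ = 2.5 × 258 = 645.

n₁ = 258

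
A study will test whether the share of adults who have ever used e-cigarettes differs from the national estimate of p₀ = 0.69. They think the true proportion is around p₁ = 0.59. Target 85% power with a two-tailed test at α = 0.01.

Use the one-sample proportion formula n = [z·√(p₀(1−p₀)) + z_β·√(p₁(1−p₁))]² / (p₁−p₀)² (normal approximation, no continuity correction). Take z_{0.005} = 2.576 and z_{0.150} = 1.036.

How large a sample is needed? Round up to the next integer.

n = 290

n = [z_{α/2}·√(p₀q₀) + z_β·√(p₁q₁)]² / (p₁ − p₀)²
  = [2.576·√(0.69·0.31) + 1.036·√(0.59·0.41)]² / (-0.10)²
  = [2.576·0.4625 + 1.036·0.4918]² / 0.0100
  = [1.7009]² / 0.0100
  = 289.31
Round up → n = 290.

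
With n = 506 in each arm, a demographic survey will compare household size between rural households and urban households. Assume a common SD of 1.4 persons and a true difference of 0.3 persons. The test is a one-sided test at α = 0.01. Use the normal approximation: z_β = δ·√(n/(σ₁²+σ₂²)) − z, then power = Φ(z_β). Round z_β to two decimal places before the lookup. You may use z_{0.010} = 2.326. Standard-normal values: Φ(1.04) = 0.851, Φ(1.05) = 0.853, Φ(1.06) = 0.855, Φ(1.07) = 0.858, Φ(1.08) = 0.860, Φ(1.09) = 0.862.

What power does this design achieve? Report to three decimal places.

z_β = δ·√(n/(σ₁²+σ₂²)) − z_α
    = 0.3 · √(506/3.92) − 2.326
    = 0.3 · 11.36141 − 2.326
    = 3.4084 − 2.326 = 1.0824 → 1.08
Power = Φ(1.08) = 0.860.

Power ≈ 0.860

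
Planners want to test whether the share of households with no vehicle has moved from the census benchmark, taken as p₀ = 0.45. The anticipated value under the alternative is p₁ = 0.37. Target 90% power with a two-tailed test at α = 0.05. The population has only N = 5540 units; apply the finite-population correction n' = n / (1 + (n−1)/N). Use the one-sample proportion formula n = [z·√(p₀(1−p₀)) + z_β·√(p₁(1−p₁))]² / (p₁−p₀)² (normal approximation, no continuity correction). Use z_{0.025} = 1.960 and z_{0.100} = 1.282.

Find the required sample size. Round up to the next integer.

n = 371

n = [z_{α/2}·√(p₀q₀) + z_β·√(p₁q₁)]² / (p₁ − p₀)²
  = [1.960·√(0.45·0.55) + 1.282·√(0.37·0.63)]² / (-0.08)²
  = [1.960·0.4975 + 1.282·0.4828]² / 0.0064
  = [1.5940]² / 0.0064
  = 397.03
Finite-population correction (N = 5540): 397.03 / (1 + (397.03 − 1)/5540) = 370.54.
Round up → n = 371.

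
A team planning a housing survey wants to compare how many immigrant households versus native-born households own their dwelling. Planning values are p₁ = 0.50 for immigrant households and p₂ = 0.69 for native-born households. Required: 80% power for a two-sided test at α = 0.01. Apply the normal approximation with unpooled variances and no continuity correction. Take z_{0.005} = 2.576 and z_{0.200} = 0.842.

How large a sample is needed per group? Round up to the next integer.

n = (z_{α/2} + z_β)² · [p₁(1−p₁) + p₂(1−p₂)] / (p₁ − p₂)²
  = (2.576 + 0.842)² · (0.50·0.50 + 0.69·0.31) / (-0.19)²
  = (3.418)² · (0.2500 + 0.2139) / 0.0361
  = 11.6827 · 0.4639 / 0.0361
  = 150.13
Round up → n = 151 per group.

n = 151 per group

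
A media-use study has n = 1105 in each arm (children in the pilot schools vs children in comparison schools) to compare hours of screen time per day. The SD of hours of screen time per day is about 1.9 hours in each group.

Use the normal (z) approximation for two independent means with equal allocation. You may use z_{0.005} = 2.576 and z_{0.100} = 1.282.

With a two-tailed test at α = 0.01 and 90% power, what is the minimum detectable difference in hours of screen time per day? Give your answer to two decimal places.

δ = (z_{α/2} + z_β) · √((σ₁²+σ₂²)/n)
  = (2.576 + 1.282) · √(7.22/1105)
  = 3.858 · √0.00653
  = 3.858 · 0.0808
  = 0.3119

Minimum detectable difference ≈ 0.31 hours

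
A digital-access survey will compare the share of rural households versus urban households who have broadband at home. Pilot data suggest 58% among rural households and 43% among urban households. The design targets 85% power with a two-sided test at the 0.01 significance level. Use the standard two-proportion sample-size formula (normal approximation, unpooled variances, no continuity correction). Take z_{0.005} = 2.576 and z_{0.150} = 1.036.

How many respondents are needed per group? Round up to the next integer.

n = (z_{α/2} + z_β)² · [p₁(1−p₁) + p₂(1−p₂)] / (p₁ − p₂)²
  = (2.576 + 1.036)² · (0.58·0.42 + 0.43·0.57) / (0.15)²
  = (3.612)² · (0.2436 + 0.2451) / 0.0225
  = 13.0465 · 0.4887 / 0.0225
  = 283.37
Round up → n = 284 per group.

n = 284 per group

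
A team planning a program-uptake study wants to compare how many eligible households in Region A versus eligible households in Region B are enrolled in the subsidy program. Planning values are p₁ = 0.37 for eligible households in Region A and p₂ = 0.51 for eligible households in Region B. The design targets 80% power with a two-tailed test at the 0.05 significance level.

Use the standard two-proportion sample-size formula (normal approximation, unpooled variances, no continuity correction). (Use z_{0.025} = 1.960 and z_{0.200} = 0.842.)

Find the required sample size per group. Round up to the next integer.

n = (z_{α/2} + z_β)² · [p₁(1−p₁) + p₂(1−p₂)] / (p₁ − p₂)²
  = (1.960 + 0.842)² · (0.37·0.63 + 0.51·0.49) / (-0.14)²
  = (2.802)² · (0.2331 + 0.2499) / 0.0196
  = 7.8512 · 0.4830 / 0.0196
  = 193.48
Round up → n = 194 per group.

n = 194 per group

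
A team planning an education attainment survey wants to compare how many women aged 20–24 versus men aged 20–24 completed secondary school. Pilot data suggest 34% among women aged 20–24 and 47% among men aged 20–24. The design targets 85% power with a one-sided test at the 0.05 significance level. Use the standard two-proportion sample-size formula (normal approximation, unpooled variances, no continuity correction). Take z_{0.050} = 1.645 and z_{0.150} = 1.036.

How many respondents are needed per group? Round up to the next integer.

n = (z_α + z_β)² · [p₁(1−p₁) + p₂(1−p₂)] / (p₁ − p₂)²
  = (1.645 + 1.036)² · (0.34·0.66 + 0.47·0.53) / (-0.13)²
  = (2.681)² · (0.2244 + 0.2491) / 0.0169
  = 7.1878 · 0.4735 / 0.0169
  = 201.38
Round up → n = 202 per group.

n = 202 per group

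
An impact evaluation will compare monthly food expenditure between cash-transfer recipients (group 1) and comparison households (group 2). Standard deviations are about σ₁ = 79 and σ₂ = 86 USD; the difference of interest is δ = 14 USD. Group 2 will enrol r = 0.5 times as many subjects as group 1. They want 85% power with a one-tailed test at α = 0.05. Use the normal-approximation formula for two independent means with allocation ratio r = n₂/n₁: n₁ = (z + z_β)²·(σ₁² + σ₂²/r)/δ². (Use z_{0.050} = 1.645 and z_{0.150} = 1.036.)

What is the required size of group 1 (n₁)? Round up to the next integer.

n₁ = 772

n₁ = (z_α + z_β)² · (σ₁² + σ₂²/r) / δ²
   = (1.645 + 1.036)² · (79² + 86²/0.5) / 14²
   = 7.1878 · (6241 + 14792) / 196
   = 7.1878 · 21033 / 196
   = 771.33
Round up → n₁ = 772; n₂ = r·n₁ = 0.5 × 772 = 386.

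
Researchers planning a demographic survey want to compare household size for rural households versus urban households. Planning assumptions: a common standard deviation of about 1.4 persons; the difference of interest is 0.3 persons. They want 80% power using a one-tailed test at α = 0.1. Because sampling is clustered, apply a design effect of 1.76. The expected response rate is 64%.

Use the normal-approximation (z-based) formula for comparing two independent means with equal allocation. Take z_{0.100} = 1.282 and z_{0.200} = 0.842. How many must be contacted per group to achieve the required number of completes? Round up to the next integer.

n = 541 per group

n = (z_α + z_β)² · (σ₁² + σ₂²) / δ²
  = (1.282 + 0.842)² · (2·1.4² = 3.92) / 0.3²
  = 4.5114 · 3.92 / 0.09
  = 196.50
Design effect: 1.76 × 196.50 = 345.83.
Adjust for 64% response: 345.83 / 0.64 = 540.36.
Round up → n = 541 per group.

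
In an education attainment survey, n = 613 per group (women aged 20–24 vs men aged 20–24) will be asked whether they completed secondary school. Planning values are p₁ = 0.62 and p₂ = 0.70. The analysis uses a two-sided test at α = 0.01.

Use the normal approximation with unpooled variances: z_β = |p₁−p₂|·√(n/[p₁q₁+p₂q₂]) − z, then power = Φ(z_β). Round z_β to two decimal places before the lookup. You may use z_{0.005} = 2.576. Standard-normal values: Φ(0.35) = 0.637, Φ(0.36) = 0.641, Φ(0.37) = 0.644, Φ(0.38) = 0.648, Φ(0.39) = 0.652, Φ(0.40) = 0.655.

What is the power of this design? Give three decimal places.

Power ≈ 0.652

z_β = |p₁−p₂|·√(n/[p₁q₁+p₂q₂]) − z_{α/2}
    = 0.08 · √(613/0.4456) − 2.576
    = 0.08 · 37.0901 − 2.576
    = 2.9672 − 2.576 = 0.3912 → 0.39
Power = Φ(0.39) = 0.652.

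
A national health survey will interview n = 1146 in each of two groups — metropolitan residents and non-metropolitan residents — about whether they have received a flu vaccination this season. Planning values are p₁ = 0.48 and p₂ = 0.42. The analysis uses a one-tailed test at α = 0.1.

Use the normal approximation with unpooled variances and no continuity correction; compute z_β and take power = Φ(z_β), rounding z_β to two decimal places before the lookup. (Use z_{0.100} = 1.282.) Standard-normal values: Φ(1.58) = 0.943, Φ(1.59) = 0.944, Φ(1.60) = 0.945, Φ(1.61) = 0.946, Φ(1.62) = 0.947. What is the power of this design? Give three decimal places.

Power ≈ 0.946

z_β = |p₁−p₂|·√(n/[p₁q₁+p₂q₂]) − z_α
    = 0.06 · √(1146/0.4932) − 1.282
    = 0.06 · 48.2037 − 1.282
    = 2.8922 − 1.282 = 1.6102 → 1.61
Power = Φ(1.61) = 0.946.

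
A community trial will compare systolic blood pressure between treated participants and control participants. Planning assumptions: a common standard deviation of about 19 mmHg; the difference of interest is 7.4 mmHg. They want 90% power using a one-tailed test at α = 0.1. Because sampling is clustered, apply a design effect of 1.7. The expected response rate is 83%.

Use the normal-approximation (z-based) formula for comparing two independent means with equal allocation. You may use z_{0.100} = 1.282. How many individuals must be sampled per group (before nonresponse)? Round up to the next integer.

n = 178 per group

n = (z_α + z_β)² · (σ₁² + σ₂²) / δ²
  = (1.282 + 1.282)² · (2·19² = 722) / 7.4²
  = 6.5741 · 722 / 54.76
  = 86.68
Design effect: 1.7 × 86.68 = 147.35.
Adjust for 83% response: 147.35 / 0.83 = 177.53.
Round up → n = 178 per group.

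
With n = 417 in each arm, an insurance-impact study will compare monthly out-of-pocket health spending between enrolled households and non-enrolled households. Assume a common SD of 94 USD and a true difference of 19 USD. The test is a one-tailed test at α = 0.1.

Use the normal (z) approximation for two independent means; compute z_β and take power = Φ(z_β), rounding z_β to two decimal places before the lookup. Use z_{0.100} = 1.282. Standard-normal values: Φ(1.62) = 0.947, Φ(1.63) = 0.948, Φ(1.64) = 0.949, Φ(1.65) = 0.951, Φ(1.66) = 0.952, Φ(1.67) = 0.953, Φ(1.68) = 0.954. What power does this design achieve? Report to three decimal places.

z_β = δ·√(n/(σ₁²+σ₂²)) − z_α
    = 19 · √(417/17672) − 1.282
    = 19 · 0.15361 − 1.282
    = 2.9186 − 1.282 = 1.6366 → 1.64
Power = Φ(1.64) = 0.949.

Power ≈ 0.949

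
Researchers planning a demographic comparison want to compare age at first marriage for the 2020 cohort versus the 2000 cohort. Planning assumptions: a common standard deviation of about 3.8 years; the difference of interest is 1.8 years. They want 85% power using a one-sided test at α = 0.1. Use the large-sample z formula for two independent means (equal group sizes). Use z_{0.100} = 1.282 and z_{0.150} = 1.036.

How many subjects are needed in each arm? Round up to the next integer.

n = (z_α + z_β)² · (σ₁² + σ₂²) / δ²
  = (1.282 + 1.036)² · (2·3.8² = 28.88) / 1.8²
  = 5.3731 · 28.88 / 3.24
  = 47.89
Round up → n = 48 per group.

n = 48 per group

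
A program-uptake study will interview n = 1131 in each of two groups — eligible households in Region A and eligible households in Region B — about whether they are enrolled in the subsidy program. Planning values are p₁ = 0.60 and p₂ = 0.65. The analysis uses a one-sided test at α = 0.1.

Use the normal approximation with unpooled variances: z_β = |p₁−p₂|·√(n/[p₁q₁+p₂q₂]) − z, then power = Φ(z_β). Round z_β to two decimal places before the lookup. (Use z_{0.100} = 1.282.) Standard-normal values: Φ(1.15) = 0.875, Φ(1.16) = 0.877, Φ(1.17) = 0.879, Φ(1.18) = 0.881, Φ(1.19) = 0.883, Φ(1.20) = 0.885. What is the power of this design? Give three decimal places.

Power ≈ 0.881

z_β = |p₁−p₂|·√(n/[p₁q₁+p₂q₂]) − z_α
    = 0.05 · √(1131/0.4675) − 1.282
    = 0.05 · 49.1859 − 1.282
    = 2.4593 − 1.282 = 1.1773 → 1.18
Power = Φ(1.18) = 0.881.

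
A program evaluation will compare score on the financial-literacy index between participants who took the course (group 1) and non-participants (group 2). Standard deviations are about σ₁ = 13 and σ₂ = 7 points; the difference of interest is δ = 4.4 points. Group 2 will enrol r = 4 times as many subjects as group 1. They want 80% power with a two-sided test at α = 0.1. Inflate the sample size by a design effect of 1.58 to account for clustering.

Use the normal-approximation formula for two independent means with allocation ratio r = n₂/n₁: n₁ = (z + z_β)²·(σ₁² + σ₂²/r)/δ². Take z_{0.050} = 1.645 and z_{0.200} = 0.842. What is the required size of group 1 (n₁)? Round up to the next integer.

n₁ = (z_{α/2} + z_β)² · (σ₁² + σ₂²/r) / δ²
   = (1.645 + 0.842)² · (13² + 7²/4) / 4.4²
   = 6.1852 · (169 + 12.25) / 19.36
   = 6.1852 · 181.25 / 19.36
   = 57.91
Design effect: 1.58 × 57.91 = 91.49.
Round up → n₁ = 92; n₂ = r·n₁ = 4 × 92 = 368.

n₁ = 92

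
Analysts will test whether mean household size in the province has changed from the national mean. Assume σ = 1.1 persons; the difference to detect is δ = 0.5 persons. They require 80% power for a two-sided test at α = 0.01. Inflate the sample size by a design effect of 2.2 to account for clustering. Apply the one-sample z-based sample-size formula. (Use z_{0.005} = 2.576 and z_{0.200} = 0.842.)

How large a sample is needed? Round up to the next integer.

n = (z_{α/2} + z_β)² · σ² / δ²
  = (2.576 + 0.842)² · 1.1² / 0.5²
  = 11.6827 · 1.21 / 0.25
  = 56.54
Design effect: 2.2 × 56.54 = 124.40.
Round up → n = 125.

n = 125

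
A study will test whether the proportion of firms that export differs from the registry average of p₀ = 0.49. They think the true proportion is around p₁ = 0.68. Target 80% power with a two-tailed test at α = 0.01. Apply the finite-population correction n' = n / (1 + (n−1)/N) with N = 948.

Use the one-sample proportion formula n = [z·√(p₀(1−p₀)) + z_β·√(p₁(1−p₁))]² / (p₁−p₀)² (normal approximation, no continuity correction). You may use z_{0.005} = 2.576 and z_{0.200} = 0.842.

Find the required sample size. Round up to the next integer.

n = 73

n = [z_{α/2}·√(p₀q₀) + z_β·√(p₁q₁)]² / (p₁ − p₀)²
  = [2.576·√(0.49·0.51) + 0.842·√(0.68·0.32)]² / (0.19)²
  = [2.576·0.4999 + 0.842·0.4665]² / 0.0361
  = [1.6805]² / 0.0361
  = 78.23
Finite-population correction (N = 948): 78.23 / (1 + (78.23 − 1)/948) = 72.34.
Round up → n = 73.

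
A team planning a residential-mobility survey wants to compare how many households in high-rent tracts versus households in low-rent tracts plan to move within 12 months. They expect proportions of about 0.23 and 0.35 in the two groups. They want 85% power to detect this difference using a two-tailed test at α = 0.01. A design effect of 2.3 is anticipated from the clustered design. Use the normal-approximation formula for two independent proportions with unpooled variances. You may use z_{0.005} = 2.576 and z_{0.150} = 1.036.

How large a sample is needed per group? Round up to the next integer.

n = 844 per group

n = (z_{α/2} + z_β)² · [p₁(1−p₁) + p₂(1−p₂)] / (p₁ − p₂)²
  = (2.576 + 1.036)² · (0.23·0.77 + 0.35·0.65) / (-0.12)²
  = (3.612)² · (0.1771 + 0.2275) / 0.0144
  = 13.0465 · 0.4046 / 0.0144
  = 366.57
Design effect: 2.3 × 366.57 = 843.11.
Round up → n = 844 per group.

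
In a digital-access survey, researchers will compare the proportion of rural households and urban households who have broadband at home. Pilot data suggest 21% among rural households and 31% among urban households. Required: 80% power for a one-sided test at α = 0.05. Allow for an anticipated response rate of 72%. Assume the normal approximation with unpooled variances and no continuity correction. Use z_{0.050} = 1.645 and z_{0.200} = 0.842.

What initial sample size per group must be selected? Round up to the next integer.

n = (z_α + z_β)² · [p₁(1−p₁) + p₂(1−p₂)] / (p₁ − p₂)²
  = (1.645 + 0.842)² · (0.21·0.79 + 0.31·0.69) / (-0.10)²
  = (2.487)² · (0.1659 + 0.2139) / 0.0100
  = 6.1852 · 0.3798 / 0.0100
  = 234.91
Adjust for 72% response: 234.91 / 0.72 = 326.27.
Round up → n = 327 per group.

n = 327 per group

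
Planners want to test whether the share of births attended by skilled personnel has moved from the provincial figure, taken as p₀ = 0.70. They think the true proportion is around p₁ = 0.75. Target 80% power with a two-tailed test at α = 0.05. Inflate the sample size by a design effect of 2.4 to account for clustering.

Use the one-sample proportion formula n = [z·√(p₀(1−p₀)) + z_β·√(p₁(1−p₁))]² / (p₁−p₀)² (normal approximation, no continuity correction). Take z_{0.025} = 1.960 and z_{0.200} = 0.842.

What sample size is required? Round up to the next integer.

n = [z_{α/2}·√(p₀q₀) + z_β·√(p₁q₁)]² / (p₁ − p₀)²
  = [1.960·√(0.70·0.30) + 0.842·√(0.75·0.25)]² / (0.05)²
  = [1.960·0.4583 + 0.842·0.4330]² / 0.0025
  = [1.2628]² / 0.0025
  = 637.85
Design effect: 2.4 × 637.85 = 1530.83.
Round up → n = 1531.

n = 1531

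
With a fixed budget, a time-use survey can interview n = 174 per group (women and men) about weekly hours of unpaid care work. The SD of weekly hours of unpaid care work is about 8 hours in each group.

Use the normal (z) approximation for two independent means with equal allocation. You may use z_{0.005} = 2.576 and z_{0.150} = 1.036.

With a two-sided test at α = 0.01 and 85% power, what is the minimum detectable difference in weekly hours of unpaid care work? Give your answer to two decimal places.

δ = (z_{α/2} + z_β) · √((σ₁²+σ₂²)/n)
  = (2.576 + 1.036) · √(128/174)
  = 3.612 · √0.73563
  = 3.612 · 0.8577
  = 3.0980

Minimum detectable difference ≈ 3.10 hours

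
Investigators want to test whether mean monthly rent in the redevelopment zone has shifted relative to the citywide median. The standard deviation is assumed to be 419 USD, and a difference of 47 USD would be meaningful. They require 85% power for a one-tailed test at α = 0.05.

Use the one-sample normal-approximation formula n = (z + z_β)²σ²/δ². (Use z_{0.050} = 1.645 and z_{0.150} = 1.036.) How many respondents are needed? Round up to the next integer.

n = (z_α + z_β)² · σ² / δ²
  = (1.645 + 1.036)² · 419² / 47²
  = 7.1878 · 175561 / 2209
  = 571.25
Round up → n = 572.

n = 572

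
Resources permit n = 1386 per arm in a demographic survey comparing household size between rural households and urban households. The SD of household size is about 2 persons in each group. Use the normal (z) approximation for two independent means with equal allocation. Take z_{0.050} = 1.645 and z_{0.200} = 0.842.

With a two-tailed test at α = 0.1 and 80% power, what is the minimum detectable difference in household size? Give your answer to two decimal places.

Minimum detectable difference ≈ 0.19 persons

δ = (z_{α/2} + z_β) · √((σ₁²+σ₂²)/n)
  = (1.645 + 0.842) · √(8/1386)
  = 2.487 · √0.00577
  = 2.487 · 0.0760
  = 0.1889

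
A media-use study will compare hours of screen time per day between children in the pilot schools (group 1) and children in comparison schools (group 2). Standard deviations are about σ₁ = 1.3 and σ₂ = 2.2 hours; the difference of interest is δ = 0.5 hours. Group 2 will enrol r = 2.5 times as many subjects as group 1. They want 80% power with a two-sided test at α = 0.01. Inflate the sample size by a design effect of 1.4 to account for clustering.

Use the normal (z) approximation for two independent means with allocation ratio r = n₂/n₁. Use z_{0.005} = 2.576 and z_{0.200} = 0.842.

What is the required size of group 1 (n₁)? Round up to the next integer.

n₁ = (z_{α/2} + z_β)² · (σ₁² + σ₂²/r) / δ²
   = (2.576 + 0.842)² · (1.3² + 2.2²/2.5) / 0.5²
   = 11.6827 · (1.69 + 1.936) / 0.25
   = 11.6827 · 3.626 / 0.25
   = 169.45
Design effect: 1.4 × 169.45 = 237.22.
Round up → n₁ = 238; n₂ = r·n₁ = 2.5 × 238 = 595.

n₁ = 238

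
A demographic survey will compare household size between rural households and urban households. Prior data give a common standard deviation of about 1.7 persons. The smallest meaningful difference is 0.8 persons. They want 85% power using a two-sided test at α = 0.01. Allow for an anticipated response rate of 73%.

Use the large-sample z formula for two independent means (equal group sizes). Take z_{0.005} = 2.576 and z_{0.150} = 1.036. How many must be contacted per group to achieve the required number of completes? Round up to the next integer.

n = (z_{α/2} + z_β)² · (σ₁² + σ₂²) / δ²
  = (2.576 + 1.036)² · (2·1.7² = 5.78) / 0.8²
  = 13.0465 · 5.78 / 0.64
  = 117.83
Adjust for 73% response: 117.83 / 0.73 = 161.41.
Round up → n = 162 per group.

n = 162 per group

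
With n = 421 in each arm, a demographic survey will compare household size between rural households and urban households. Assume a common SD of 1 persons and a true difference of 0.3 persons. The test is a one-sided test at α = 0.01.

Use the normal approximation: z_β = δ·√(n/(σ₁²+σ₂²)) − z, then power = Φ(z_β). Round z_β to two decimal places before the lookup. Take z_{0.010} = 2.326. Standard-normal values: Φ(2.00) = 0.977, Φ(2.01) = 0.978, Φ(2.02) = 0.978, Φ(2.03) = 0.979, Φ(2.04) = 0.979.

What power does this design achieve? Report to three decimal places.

z_β = δ·√(n/(σ₁²+σ₂²)) − z_α
    = 0.3 · √(421/2) − 2.326
    = 0.3 · 14.50862 − 2.326
    = 4.3526 − 2.326 = 2.0266 → 2.03
Power = Φ(2.03) = 0.979.

Power ≈ 0.979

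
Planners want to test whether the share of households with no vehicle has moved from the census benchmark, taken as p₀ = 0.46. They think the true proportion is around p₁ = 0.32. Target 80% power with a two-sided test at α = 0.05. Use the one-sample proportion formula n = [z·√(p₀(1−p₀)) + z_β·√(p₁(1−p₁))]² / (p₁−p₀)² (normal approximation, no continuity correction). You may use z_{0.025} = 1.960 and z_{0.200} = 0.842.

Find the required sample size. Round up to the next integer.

n = [z_{α/2}·√(p₀q₀) + z_β·√(p₁q₁)]² / (p₁ − p₀)²
  = [1.960·√(0.46·0.54) + 0.842·√(0.32·0.68)]² / (-0.14)²
  = [1.960·0.4984 + 0.842·0.4665]² / 0.0196
  = [1.3696]² / 0.0196
  = 95.71
Round up → n = 96.

n = 96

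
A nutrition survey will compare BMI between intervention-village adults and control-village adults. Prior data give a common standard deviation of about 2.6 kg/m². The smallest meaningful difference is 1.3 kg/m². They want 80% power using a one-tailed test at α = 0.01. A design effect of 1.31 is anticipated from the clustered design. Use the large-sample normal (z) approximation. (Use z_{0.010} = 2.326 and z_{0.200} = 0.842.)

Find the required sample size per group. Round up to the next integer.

n = (z_α + z_β)² · (σ₁² + σ₂²) / δ²
  = (2.326 + 0.842)² · (2·2.6² = 13.52) / 1.3²
  = 10.0362 · 13.52 / 1.69
  = 80.29
Design effect: 1.31 × 80.29 = 105.18.
Round up → n = 106 per group.

n = 106 per group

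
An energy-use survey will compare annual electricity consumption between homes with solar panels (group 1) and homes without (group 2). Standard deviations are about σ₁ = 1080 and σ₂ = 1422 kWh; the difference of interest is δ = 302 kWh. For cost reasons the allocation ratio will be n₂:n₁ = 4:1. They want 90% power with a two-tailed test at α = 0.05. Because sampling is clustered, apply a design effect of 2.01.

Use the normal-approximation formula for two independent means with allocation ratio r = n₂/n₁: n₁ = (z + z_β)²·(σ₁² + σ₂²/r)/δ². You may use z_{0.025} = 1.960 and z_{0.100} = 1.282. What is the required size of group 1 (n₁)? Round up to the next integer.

n₁ = 388

n₁ = (z_{α/2} + z_β)² · (σ₁² + σ₂²/r) / δ²
   = (1.960 + 1.282)² · (1080² + 1422²/4) / 302²
   = 10.5106 · (1166400 + 505521) / 91204
   = 10.5106 · 1671921 / 91204
   = 192.68
Design effect: 2.01 × 192.68 = 387.28.
Round up → n₁ = 388; n₂ = r·n₁ = 4 × 388 = 1552.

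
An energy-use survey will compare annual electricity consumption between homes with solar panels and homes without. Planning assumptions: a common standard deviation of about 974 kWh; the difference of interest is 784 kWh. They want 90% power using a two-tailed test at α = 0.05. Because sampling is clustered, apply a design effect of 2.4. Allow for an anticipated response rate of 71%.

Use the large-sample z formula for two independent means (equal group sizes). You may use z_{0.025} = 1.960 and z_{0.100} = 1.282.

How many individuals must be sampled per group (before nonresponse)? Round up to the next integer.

n = 110 per group

n = (z_{α/2} + z_β)² · (σ₁² + σ₂²) / δ²
  = (1.960 + 1.282)² · (2·974² = 1897352) / 784²
  = 10.5106 · 1897352 / 614656
  = 32.44
Design effect: 2.4 × 32.44 = 77.87.
Adjust for 71% response: 77.87 / 0.71 = 109.67.
Round up → n = 110 per group.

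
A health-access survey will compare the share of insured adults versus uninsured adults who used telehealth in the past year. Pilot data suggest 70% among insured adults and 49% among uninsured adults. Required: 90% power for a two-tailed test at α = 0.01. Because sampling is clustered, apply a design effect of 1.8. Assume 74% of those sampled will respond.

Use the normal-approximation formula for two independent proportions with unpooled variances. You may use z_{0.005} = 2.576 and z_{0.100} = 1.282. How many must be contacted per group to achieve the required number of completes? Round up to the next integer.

n = 378 per group

n = (z_{α/2} + z_β)² · [p₁(1−p₁) + p₂(1−p₂)] / (p₁ − p₂)²
  = (2.576 + 1.282)² · (0.70·0.30 + 0.49·0.51) / (0.21)²
  = (3.858)² · (0.2100 + 0.2499) / 0.0441
  = 14.8842 · 0.4599 / 0.0441
  = 155.22
Design effect: 1.8 × 155.22 = 279.40.
Adjust for 74% response: 279.40 / 0.74 = 377.56.
Round up → n = 378 per group.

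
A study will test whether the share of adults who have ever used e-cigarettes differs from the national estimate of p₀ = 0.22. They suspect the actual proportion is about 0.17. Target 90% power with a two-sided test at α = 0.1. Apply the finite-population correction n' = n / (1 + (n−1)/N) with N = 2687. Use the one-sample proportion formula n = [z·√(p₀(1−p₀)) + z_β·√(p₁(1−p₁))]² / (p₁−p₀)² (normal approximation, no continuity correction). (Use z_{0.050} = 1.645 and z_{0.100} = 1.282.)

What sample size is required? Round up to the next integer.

n = [z_{α/2}·√(p₀q₀) + z_β·√(p₁q₁)]² / (p₁ − p₀)²
  = [1.645·√(0.22·0.78) + 1.282·√(0.17·0.83)]² / (-0.05)²
  = [1.645·0.4142 + 1.282·0.3756]² / 0.0025
  = [1.1630]² / 0.0025
  = 541.02
Finite-population correction (N = 2687): 541.02 / (1 + (541.02 − 1)/2687) = 450.49.
Round up → n = 451.

n = 451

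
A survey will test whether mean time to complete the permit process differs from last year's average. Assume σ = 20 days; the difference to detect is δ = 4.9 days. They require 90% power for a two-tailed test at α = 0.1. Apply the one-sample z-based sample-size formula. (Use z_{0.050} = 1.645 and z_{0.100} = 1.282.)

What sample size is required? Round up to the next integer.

n = 143

n = (z_{α/2} + z_β)² · σ² / δ²
  = (1.645 + 1.282)² · 20² / 4.9²
  = 8.5673 · 400 / 24.01
  = 142.73
Round up → n = 143.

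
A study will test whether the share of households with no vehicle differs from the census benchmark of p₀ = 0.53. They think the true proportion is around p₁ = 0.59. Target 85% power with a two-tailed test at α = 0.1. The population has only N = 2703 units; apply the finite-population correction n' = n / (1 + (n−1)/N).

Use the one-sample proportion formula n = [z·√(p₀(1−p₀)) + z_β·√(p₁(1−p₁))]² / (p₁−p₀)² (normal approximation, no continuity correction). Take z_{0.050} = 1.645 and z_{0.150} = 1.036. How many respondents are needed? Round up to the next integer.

n = 417

n = [z_{α/2}·√(p₀q₀) + z_β·√(p₁q₁)]² / (p₁ − p₀)²
  = [1.645·√(0.53·0.47) + 1.036·√(0.59·0.41)]² / (0.06)²
  = [1.645·0.4991 + 1.036·0.4918]² / 0.0036
  = [1.3306]² / 0.0036
  = 491.77
Finite-population correction (N = 2703): 491.77 / (1 + (491.77 − 1)/2703) = 416.20.
Round up → n = 417.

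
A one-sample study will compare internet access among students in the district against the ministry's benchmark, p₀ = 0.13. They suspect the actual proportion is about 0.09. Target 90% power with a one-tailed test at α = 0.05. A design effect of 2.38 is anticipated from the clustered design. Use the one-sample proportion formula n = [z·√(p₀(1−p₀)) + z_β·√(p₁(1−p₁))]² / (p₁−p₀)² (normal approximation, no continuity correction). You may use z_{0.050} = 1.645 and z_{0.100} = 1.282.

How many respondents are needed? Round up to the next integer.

n = 1260

n = [z_α·√(p₀q₀) + z_β·√(p₁q₁)]² / (p₁ − p₀)²
  = [1.645·√(0.13·0.87) + 1.282·√(0.09·0.91)]² / (-0.04)²
  = [1.645·0.3363 + 1.282·0.2862]² / 0.0016
  = [0.9201]² / 0.0016
  = 529.12
Design effect: 2.38 × 529.12 = 1259.31.
Round up → n = 1260.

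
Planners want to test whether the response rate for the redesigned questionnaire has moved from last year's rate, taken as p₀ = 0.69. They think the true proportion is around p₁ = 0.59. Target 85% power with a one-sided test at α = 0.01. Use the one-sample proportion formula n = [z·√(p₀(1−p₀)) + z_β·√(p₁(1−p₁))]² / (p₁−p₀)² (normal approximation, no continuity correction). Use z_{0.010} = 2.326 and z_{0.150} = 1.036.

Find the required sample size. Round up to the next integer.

n = 252

n = [z_α·√(p₀q₀) + z_β·√(p₁q₁)]² / (p₁ − p₀)²
  = [2.326·√(0.69·0.31) + 1.036·√(0.59·0.41)]² / (-0.10)²
  = [2.326·0.4625 + 1.036·0.4918]² / 0.0100
  = [1.5853]² / 0.0100
  = 251.32
Round up → n = 252.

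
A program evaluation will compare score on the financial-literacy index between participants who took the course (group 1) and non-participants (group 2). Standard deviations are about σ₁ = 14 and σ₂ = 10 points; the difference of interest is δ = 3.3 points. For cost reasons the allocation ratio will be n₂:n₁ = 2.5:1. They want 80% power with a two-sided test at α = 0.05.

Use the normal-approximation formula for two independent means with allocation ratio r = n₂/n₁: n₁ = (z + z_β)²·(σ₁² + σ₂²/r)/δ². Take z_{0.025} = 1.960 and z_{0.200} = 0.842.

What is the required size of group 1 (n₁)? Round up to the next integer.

n₁ = 171

n₁ = (z_{α/2} + z_β)² · (σ₁² + σ₂²/r) / δ²
   = (1.960 + 0.842)² · (14² + 10²/2.5) / 3.3²
   = 7.8512 · (196 + 40) / 10.89
   = 7.8512 · 236 / 10.89
   = 170.15
Round up → n₁ = 171; n₂ = r·n₁ = 2.5 × 171 = 428.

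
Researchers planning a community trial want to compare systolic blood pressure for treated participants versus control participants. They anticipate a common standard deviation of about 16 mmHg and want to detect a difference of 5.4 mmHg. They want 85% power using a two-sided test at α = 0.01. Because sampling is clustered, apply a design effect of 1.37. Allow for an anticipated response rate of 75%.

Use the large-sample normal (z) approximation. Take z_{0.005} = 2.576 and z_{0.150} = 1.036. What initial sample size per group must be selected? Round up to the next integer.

n = 419 per group

n = (z_{α/2} + z_β)² · (σ₁² + σ₂²) / δ²
  = (2.576 + 1.036)² · (2·16² = 512) / 5.4²
  = 13.0465 · 512 / 29.16
  = 229.08
Design effect: 1.37 × 229.08 = 313.83.
Adjust for 75% response: 313.83 / 0.75 = 418.44.
Round up → n = 419 per group.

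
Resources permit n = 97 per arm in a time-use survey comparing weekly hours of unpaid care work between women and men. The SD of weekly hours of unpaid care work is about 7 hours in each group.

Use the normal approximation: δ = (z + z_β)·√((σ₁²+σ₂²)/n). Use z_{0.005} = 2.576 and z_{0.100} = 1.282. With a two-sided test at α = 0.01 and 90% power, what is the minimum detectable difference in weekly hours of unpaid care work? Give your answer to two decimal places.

δ = (z_{α/2} + z_β) · √((σ₁²+σ₂²)/n)
  = (2.576 + 1.282) · √(98/97)
  = 3.858 · √1.0103
  = 3.858 · 1.0051
  = 3.8778

Minimum detectable difference ≈ 3.88 hours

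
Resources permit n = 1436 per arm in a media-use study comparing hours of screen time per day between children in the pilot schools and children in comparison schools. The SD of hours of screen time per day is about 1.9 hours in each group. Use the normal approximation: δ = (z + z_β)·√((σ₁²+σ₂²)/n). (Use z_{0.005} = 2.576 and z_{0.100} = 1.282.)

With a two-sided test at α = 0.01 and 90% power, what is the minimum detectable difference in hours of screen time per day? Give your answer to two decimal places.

δ = (z_{α/2} + z_β) · √((σ₁²+σ₂²)/n)
  = (2.576 + 1.282) · √(7.22/1436)
  = 3.858 · √0.00503
  = 3.858 · 0.0709
  = 0.2736

Minimum detectable difference ≈ 0.27 hours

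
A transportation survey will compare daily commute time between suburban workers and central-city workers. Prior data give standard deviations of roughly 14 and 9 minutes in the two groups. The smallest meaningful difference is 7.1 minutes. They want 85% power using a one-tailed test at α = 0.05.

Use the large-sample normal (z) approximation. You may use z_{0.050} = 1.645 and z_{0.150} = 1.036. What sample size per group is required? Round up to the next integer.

n = (z_α + z_β)² · (σ₁² + σ₂²) / δ²
  = (1.645 + 1.036)² · (14² + 9² = 277) / 7.1²
  = 7.1878 · 277 / 50.41
  = 39.50
Round up → n = 40 per group.

n = 40 per group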